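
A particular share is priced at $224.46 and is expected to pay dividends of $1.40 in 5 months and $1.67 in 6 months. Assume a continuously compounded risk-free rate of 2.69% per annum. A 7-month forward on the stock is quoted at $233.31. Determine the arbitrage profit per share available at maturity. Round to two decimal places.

PV(dividends) I = 1.40·e^(−0.0269·5/12) + 1.67·e^(−0.0269·6/12) = 3.0321
Fair forward F* = (S − I)·e^(rT) = (224.46 − 3.0321)·e^0.015692 = 221.4279 × 1.015816 = 224.9300
Market $233.31 > fair 224.9300: forward overpriced → cash-and-carry (borrow at r, buy the stock and collect the dividends, short the forward).
Profit at T = |F_mkt − F*| = |233.31 − 224.9300| = $8.38 per share

$8.38 per share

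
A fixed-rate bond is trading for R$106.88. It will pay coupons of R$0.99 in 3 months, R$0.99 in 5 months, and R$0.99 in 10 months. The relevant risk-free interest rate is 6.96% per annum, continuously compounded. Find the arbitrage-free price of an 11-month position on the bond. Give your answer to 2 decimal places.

R$110.86

PV(coupons) I = 0.99·e^(−0.0696·3/12) + 0.99·e^(−0.0696·5/12) + 0.99·e^(−0.0696·10/12)
I = 0.9729 + 0.9617 + 0.9342 = 2.8688
F = (S − I)·e^(rT) = (106.88 − 2.8688) · e^(0.0696·11/12)
= 104.0112 · e^0.063800 = 104.0112 × 1.065879 = R$110.86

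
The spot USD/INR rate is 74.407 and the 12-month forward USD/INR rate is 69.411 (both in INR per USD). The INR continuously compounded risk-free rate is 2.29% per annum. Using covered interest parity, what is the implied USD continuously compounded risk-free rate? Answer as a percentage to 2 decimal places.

9.24%

F = S·e^((r_INR − r_USD)T) ⇒ r_USD = r_INR − ln(F/S)/T
ln(69.411/74.407) = -0.069505; /(12/12) = -0.069505
r_USD = 0.0229 + 0.069505 = 0.092405
r_USD = 9.24%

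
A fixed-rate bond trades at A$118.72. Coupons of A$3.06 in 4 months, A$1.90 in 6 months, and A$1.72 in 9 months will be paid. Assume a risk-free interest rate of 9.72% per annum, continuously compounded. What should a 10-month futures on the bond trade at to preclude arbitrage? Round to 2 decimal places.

PV(coupons) I = 3.06·e^(−0.0972·4/12) + 1.90·e^(−0.0972·6/12) + 1.72·e^(−0.0972·9/12)
I = 2.9624 + 1.8099 + 1.5991 = 6.3714
F = (S − I)·e^(rT) = (118.72 − 6.3714) · e^(0.0972·10/12)
= 112.3486 · e^0.081000 = 112.3486 × 1.084371 = A$121.83

A$121.83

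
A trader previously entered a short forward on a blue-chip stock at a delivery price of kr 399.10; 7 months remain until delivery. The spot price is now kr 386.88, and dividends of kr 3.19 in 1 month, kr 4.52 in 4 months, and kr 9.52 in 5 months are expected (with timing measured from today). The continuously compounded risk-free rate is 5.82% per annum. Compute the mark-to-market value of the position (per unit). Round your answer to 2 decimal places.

PV(remaining dividends) I = 3.19·e^(−0.0582·1/12) + 4.52·e^(−0.0582·4/12) + 9.52·e^(−0.0582·5/12) = 16.8996
Current forward F = (S − I)·e^(rT) = (386.88 − 16.8996)·e^(0.0582·7/12) = 369.9804 × 1.034533 = 382.7569
Value (long) = (F − K)·e^(−rT) = (382.7569 − 399.10) × 0.966620 = -15.7976
Short position value = −(long value) = kr 15.80

kr 15.80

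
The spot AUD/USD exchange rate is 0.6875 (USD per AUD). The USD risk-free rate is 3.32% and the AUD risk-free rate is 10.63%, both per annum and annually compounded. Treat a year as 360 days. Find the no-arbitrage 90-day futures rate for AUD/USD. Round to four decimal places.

By covered interest parity, F = S · (1+r_USD)^T / (1+r_AUD)^T
= 0.6875 × 1.008199 / 1.025577 = 0.6875 × 0.983055
F = 0.6759 USD per AUD

0.6759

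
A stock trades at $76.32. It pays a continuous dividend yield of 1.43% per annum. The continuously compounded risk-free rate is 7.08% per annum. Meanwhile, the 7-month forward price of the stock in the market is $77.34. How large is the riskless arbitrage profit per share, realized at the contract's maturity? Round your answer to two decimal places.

$1.54 per share

Fair forward: F* = S·e^(carry·T), with carry = (r − q) = 0.0708 − 0.0143 = 0.0565
F* = 76.32 · e^(0.0565 × 7/12) = 76.32 · e^0.032958 = 76.32 × 1.033507 = $78.8773
Market $77.34 < fair $78.8773: forward underpriced → reverse cash-and-carry (short spot, go long the forward).
At maturity, profit = |F_mkt − F*| = |77.34 − 78.8773| = $1.54 per share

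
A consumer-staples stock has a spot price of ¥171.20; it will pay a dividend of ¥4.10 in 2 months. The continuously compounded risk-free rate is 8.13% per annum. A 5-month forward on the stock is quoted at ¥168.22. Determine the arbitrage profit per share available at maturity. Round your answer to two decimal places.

PV(dividends) I = 4.10·e^(−0.0813·2/12) = 4.0448
Fair forward F* = (S − I)·e^(rT) = (171.20 − 4.0448)·e^0.033875 = 167.1552 × 1.034455 = 172.9145
Market ¥168.22 < fair 172.9145: forward underpriced → reverse cash-and-carry (short the stock, invest proceeds at r, pay the dividends, go long the forward).
Profit at T = |F_mkt − F*| = |168.22 − 172.9145| = ¥4.69 per share

¥4.69 per share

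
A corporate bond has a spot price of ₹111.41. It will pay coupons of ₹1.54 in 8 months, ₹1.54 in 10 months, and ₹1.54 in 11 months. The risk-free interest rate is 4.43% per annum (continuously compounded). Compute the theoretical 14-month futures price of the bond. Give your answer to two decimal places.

PV(coupons) I = 1.54·e^(−0.0443·8/12) + 1.54·e^(−0.0443·10/12) + 1.54·e^(−0.0443·11/12)
I = 1.4952 + 1.4842 + 1.4787 = 4.4581
F = (S − I)·e^(rT) = (111.41 − 4.4581) · e^(0.0443·14/12)
= 106.9519 · e^0.051683 = 106.9519 × 1.053042 = ₹112.62

₹112.62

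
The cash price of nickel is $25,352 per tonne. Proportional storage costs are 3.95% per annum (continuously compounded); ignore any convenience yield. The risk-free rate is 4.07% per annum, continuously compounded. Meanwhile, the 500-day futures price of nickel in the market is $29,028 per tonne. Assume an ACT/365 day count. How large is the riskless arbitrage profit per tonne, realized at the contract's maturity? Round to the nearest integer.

Fair futures: F* = S·e^(carry·T), with carry = (r + u) = 0.0407 + 0.0395 = 0.0802
F* = 25352 · e^(0.0802 × 500/365) = 25352 · e^0.109863 = 25352 × 1.116125 = $28296.0010
Market $29028 > fair $28296.0010: forward overpriced → cash-and-carry (buy spot, short the forward).
At maturity, profit = |F_mkt − F*| = |29028 − 28296.0010| = $732 per tonne

$732 per tonne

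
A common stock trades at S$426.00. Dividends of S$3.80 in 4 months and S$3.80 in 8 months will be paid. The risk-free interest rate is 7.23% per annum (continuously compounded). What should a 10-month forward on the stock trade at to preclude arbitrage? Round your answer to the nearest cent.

PV(dividends) I = 3.80·e^(−0.0723·4/12) + 3.80·e^(−0.0723·8/12)
I = 3.7095 + 3.6212 = 7.3307
F = (S − I)·e^(rT) = (426.00 − 7.3307) · e^(0.0723·10/12)
= 418.6693 · e^0.060250 = 418.6693 × 1.062102 = S$444.67

S$444.67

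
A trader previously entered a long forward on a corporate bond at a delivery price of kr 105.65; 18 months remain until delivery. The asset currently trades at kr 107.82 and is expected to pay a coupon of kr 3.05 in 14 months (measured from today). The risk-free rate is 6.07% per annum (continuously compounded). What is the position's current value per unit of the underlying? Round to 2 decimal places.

kr 8.52

PV(remaining coupons) I = 3.05·e^(−0.0607·14/12) = 2.8415
Current forward F = (S − I)·e^(rT) = (107.82 − 2.8415)·e^(0.0607·18/12) = 104.9785 × 1.095324 = 114.9855
Value (long) = (F − K)·e^(−rT) = (114.9855 − 105.65) × 0.912972 = 8.5231
Value = kr 8.52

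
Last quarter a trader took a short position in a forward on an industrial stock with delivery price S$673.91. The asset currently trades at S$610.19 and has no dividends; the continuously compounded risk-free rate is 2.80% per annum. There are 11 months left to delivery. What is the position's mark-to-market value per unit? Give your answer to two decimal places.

S$46.64

Current fair forward for the remaining 11 months: F = S·e^(r·T), r = 0.0280
F = 610.19 · e^(0.0280 × 11/12) = 610.19 × 1.025999 = 626.0543
Value of long forward = (F − K)·e^(−rT) = (626.0543 − 673.91) · e^(−0.0280·11/12)
= -47.8557 × 0.974660 = -46.64
Short position value = −(long value) = S$46.64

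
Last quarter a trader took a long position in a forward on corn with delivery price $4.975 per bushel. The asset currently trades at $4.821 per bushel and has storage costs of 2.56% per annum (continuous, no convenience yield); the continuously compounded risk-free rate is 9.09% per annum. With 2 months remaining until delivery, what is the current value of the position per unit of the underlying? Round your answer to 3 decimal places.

Current fair forward for the remaining 2 months: F = S·e^((r + u)·T), (r + u) = 0.0909 + 0.0256 = 0.1165
F = 4.821 · e^(0.1165 × 2/12) = 4.821 × 1.019606 = 4.9155
Value of long forward = (F − K)·e^(−rT) = (4.9155 − 4.975) · e^(−0.0909·2/12)
= -0.0595 × 0.984964 = -0.059

-$0.059 per bushel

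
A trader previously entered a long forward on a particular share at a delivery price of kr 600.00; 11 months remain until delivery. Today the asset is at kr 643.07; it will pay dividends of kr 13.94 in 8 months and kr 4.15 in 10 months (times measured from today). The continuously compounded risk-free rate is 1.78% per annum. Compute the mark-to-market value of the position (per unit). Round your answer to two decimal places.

PV(remaining dividends) I = 13.94·e^(−0.0178·8/12) + 4.15·e^(−0.0178·10/12) = 17.8645
Current forward F = (S − I)·e^(rT) = (643.07 − 17.8645)·e^(0.0178·11/12) = 625.2055 × 1.016451 = 635.4908
Value (long) = (F − K)·e^(−rT) = (635.4908 − 600.00) × 0.983816 = 34.9164
Value = kr 34.92

kr 34.92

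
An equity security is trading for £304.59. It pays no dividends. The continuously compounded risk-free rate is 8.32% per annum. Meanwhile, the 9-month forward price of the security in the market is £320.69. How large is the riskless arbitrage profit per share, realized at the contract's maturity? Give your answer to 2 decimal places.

Fair forward: F* = S·e^(carry·T), with carry = r = 0.0832
F* = 304.59 · e^(0.0832 × 9/12) = 304.59 · e^0.062400 = 304.59 × 1.064388 = £324.2019
Market £320.69 < fair £324.2019: forward underpriced → reverse cash-and-carry (short spot, go long the forward).
At maturity, profit = |F_mkt − F*| = |320.69 − 324.2019| = £3.51 per share

£3.51 per share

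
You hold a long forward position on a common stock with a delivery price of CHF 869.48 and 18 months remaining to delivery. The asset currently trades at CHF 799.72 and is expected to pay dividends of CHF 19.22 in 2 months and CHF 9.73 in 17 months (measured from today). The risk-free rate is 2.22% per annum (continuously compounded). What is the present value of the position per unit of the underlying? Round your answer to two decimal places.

-CHF 69.86

PV(remaining dividends) I = 19.22·e^(−0.0222·2/12) + 9.73·e^(−0.0222·17/12) = 28.5778
Current forward F = (S − I)·e^(rT) = (799.72 − 28.5778)·e^(0.0222·18/12) = 771.1422 × 1.033861 = 797.2538
Value (long) = (F − K)·e^(−rT) = (797.2538 − 869.48) × 0.967248 = -69.8606
Value = -CHF 69.86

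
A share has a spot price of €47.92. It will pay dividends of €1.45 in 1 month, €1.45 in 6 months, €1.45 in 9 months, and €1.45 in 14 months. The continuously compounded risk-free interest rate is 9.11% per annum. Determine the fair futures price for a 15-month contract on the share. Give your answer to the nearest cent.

€47.56

PV(dividends) I = 1.45·e^(−0.0911·1/12) + 1.45·e^(−0.0911·6/12) + 1.45·e^(−0.0911·9/12) + 1.45·e^(−0.0911·14/12)
I = 1.4390 + 1.3854 + 1.3542 + 1.3038 = 5.4824
F = (S − I)·e^(rT) = (47.92 − 5.4824) · e^(0.0911·15/12)
= 42.4376 · e^0.113875 = 42.4376 × 1.120612 = €47.56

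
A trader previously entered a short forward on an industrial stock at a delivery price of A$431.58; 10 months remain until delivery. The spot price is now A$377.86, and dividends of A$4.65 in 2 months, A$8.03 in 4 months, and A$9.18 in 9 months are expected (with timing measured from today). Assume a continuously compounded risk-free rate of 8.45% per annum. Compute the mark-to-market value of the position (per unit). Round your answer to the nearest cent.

A$45.38

PV(remaining dividends) I = 4.65·e^(−0.0845·2/12) + 8.03·e^(−0.0845·4/12) + 9.18·e^(−0.0845·9/12) = 21.0082
Current forward F = (S − I)·e^(rT) = (377.86 − 21.0082)·e^(0.0845·10/12) = 356.8518 × 1.072955 = 382.8859
Value (long) = (F − K)·e^(−rT) = (382.8859 − 431.58) × 0.932005 = -45.3831
Short position value = −(long value) = A$45.38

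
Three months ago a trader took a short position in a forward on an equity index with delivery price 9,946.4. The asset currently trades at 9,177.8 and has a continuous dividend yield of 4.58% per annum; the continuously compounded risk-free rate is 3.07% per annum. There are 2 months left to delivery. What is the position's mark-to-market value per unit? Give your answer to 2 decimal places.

787.63

Current fair forward for the remaining 2 months: F = S·e^((r − q)·T), (r − q) = 0.0307 − 0.0458 = -0.0151
F = 9177.8 · e^(-0.0151 × 2/12) = 9177.8 × 0.99748650 = 9154.7316
Value of long forward = (F − K)·e^(−rT) = (9154.7316 − 9946.4) · e^(−0.0307·2/12)
= -791.6684 × 0.99489640 = -787.63
Short position value = −(long value) = 787.63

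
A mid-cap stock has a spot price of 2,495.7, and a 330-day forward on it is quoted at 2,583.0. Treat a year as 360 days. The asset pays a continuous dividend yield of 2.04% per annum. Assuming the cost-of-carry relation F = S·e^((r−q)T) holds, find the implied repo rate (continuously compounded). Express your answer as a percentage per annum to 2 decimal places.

From F = S·e^((r−q)T): (r − q) = ln(F/S)/T
ln(2583.0/2495.7) = ln(1.034980) = 0.034382
(r − q) = 0.034382 / (330/360) = 0.037508
r = ln(F/S)/T + q = 0.037508 + 0.0204 = 0.057908
r = 5.79%

5.79%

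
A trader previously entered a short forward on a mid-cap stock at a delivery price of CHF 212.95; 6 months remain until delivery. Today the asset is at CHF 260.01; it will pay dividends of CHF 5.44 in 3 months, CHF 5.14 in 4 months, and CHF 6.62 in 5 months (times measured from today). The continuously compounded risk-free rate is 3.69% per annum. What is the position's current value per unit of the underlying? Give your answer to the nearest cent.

PV(remaining dividends) I = 5.44·e^(−0.0369·3/12) + 5.14·e^(−0.0369·4/12) + 6.62·e^(−0.0369·5/12) = 16.9862
Current forward F = (S − I)·e^(rT) = (260.01 − 16.9862)·e^(0.0369·6/12) = 243.0238 × 1.018621 = 247.5491
Value (long) = (F − K)·e^(−rT) = (247.5491 − 212.95) × 0.981719 = 33.9666
Short position value = −(long value) = -CHF 33.97

-CHF 33.97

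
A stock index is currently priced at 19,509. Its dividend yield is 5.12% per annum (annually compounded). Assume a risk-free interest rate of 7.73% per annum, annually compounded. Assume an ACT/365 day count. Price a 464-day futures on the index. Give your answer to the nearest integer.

F = S · (1+r)^T / (1+q)^T
= 19509 × 1.099278 / 1.065534 = 19509 × 1.031669
F = 20,127

20,127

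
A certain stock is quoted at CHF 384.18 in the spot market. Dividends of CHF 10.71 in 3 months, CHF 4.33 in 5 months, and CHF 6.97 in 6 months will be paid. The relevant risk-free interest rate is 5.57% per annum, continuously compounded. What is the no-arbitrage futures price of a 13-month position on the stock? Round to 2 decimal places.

PV(dividends) I = 10.71·e^(−0.0557·3/12) + 4.33·e^(−0.0557·5/12) + 6.97·e^(−0.0557·6/12)
I = 10.5619 + 4.2307 + 6.7786 = 21.5712
F = (S − I)·e^(rT) = (384.18 − 21.5712) · e^(0.0557·13/12)
= 362.6088 · e^0.060342 = 362.6088 × 1.062200 = CHF 385.16

CHF 385.16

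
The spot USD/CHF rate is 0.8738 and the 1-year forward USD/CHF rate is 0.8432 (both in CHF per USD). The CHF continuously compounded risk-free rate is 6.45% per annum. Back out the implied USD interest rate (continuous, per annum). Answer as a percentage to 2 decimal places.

10.01%

F = S·e^((r_CHF − r_USD)T) ⇒ r_USD = r_CHF − ln(F/S)/T
ln(0.8432/0.8738) = -0.035647; /(1) = -0.035647
r_USD = 0.0645 + 0.035647 = 0.100147
r_USD = 10.01%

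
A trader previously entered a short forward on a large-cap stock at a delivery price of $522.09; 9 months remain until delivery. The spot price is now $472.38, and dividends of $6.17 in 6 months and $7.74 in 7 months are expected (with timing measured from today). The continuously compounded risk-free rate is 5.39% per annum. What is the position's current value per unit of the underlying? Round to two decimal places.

$42.53

PV(remaining dividends) I = 6.17·e^(−0.0539·6/12) + 7.74·e^(−0.0539·7/12) = 13.5064
Current forward F = (S − I)·e^(rT) = (472.38 − 13.5064)·e^(0.0539·9/12) = 458.8736 × 1.041253 = 477.8035
Value (long) = (F − K)·e^(−rT) = (477.8035 − 522.09) × 0.960381 = -42.5319
Short position value = −(long value) = $42.53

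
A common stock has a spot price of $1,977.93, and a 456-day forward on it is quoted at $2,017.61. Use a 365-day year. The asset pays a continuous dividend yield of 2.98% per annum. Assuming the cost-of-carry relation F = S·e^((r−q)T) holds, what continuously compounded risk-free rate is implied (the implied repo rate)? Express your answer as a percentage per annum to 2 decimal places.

From F = S·e^((r−q)T): (r − q) = ln(F/S)/T
ln(2017.61/1977.93) = ln(1.020061) = 0.019862
(r − q) = 0.019862 / (456/365) = 0.015898
r = ln(F/S)/T + q = 0.015898 + 0.0298 = 0.045698
r = 4.57%

4.57%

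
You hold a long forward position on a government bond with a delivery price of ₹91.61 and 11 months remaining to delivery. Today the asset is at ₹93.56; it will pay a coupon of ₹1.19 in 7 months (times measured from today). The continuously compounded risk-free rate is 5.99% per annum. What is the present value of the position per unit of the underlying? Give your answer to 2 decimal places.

₹5.70

PV(remaining coupons) I = 1.19·e^(−0.0599·7/12) = 1.1491
Current forward F = (S − I)·e^(rT) = (93.56 − 1.1491)·e^(0.0599·11/12) = 92.4109 × 1.056444 = 97.6269
Value (long) = (F − K)·e^(−rT) = (97.6269 − 91.61) × 0.946572 = 5.6954
Value = ₹5.70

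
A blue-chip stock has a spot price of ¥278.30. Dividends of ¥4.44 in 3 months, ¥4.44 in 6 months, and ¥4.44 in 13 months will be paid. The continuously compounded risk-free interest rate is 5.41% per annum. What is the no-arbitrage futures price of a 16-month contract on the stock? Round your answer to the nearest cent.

PV(dividends) I = 4.44·e^(−0.0541·3/12) + 4.44·e^(−0.0541·6/12) + 4.44·e^(−0.0541·13/12)
I = 4.3804 + 4.3215 + 4.1873 = 12.8892
F = (S − I)·e^(rT) = (278.30 − 12.8892) · e^(0.0541·16/12)
= 265.4108 · e^0.072133 = 265.4108 × 1.074798 = ¥285.26

¥285.26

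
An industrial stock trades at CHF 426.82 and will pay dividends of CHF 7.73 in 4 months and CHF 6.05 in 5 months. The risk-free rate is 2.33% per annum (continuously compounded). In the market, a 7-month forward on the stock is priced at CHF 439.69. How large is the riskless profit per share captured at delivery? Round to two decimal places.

CHF 20.88 per share

PV(dividends) I = 7.73·e^(−0.0233·4/12) + 6.05·e^(−0.0233·5/12) = 13.6617
Fair forward F* = (S − I)·e^(rT) = (426.82 − 13.6617)·e^0.013592 = 413.1583 × 1.013685 = 418.8124
Market CHF 439.69 > fair 418.8124: forward overpriced → cash-and-carry (borrow at r, buy the stock and collect the dividends, short the forward).
Profit at T = |F_mkt − F*| = |439.69 − 418.8124| = CHF 20.88 per share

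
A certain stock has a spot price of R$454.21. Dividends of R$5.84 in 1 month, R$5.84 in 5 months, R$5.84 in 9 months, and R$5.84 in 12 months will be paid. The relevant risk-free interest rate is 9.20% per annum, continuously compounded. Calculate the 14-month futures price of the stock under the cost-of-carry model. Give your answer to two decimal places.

R$480.97

PV(dividends) I = 5.84·e^(−0.0920·1/12) + 5.84·e^(−0.0920·5/12) + 5.84·e^(−0.0920·9/12) + 5.84·e^(−0.0920·12/12)
I = 5.7954 + 5.6204 + 5.4506 + 5.3267 = 22.1931
F = (S − I)·e^(rT) = (454.21 − 22.1931) · e^(0.0920·14/12)
= 432.0169 · e^0.107333 = 432.0169 × 1.113305 = R$480.97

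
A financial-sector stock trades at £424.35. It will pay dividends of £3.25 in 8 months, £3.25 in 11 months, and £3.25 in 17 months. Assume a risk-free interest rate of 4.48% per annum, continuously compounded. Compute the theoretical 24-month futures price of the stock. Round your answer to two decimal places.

£453.93

PV(dividends) I = 3.25·e^(−0.0448·8/12) + 3.25·e^(−0.0448·11/12) + 3.25·e^(−0.0448·17/12)
I = 3.1544 + 3.1192 + 3.0501 = 9.3237
F = (S − I)·e^(rT) = (424.35 − 9.3237) · e^(0.0448·24/12)
= 415.0263 · e^0.089600 = 415.0263 × 1.093737 = £453.93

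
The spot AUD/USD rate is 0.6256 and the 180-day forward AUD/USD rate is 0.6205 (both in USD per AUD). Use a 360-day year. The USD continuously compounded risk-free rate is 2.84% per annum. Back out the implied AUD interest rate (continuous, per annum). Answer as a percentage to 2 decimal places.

4.48%

F = S·e^((r_USD − r_AUD)T) ⇒ r_AUD = r_USD − ln(F/S)/T
ln(0.6205/0.6256) = -0.008186; /(180/360) = -0.016372
r_AUD = 0.0284 + 0.016372 = 0.044772
r_AUD = 4.48%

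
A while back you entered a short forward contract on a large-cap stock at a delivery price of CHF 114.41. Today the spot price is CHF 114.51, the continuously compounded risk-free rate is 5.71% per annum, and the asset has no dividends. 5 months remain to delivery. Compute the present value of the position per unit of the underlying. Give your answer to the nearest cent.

Current fair forward for the remaining 5 months: F = S·e^(r·T), r = 0.0571
F = 114.51 · e^(0.0571 × 5/12) = 114.51 × 1.024077 = 117.2671
Value of long forward = (F − K)·e^(−rT) = (117.2671 − 114.41) · e^(−0.0571·5/12)
= 2.8571 × 0.976489 = 2.79
Short position value = −(long value) = -CHF 2.79

-CHF 2.79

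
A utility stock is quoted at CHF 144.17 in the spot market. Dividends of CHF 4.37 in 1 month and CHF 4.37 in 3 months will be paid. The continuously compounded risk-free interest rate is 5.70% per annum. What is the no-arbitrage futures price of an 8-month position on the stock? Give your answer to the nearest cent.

PV(dividends) I = 4.37·e^(−0.0570·1/12) + 4.37·e^(−0.0570·3/12)
I = 4.3493 + 4.3082 = 8.6575
F = (S − I)·e^(rT) = (144.17 − 8.6575) · e^(0.0570·8/12)
= 135.5125 · e^0.038000 = 135.5125 × 1.038731 = CHF 140.76

CHF 140.76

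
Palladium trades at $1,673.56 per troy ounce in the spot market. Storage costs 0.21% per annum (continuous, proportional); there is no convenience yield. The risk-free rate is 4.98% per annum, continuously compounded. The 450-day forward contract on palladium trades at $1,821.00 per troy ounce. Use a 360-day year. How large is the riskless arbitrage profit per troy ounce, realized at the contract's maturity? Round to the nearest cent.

$35.27 per troy ounce

Fair forward: F* = S·e^(carry·T), with carry = (r + u) = 0.0498 + 0.0021 = 0.0519
F* = 1673.56 · e^(0.0519 × 450/360) = 1673.56 · e^0.06487500 = 1673.56 × 1.06702564 = $1785.7314
Market $1821.00 > fair $1785.7314: forward overpriced → cash-and-carry (buy spot, short the forward).
At maturity, profit = |F_mkt − F*| = |1821.00 − 1785.7314| = $35.27 per troy ounce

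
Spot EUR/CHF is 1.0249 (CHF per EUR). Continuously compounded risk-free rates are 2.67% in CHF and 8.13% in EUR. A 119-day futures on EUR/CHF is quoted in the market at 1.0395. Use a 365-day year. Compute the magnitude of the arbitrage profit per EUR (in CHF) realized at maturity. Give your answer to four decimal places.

0.0327 per EUR (in CHF)

Fair futures: F* = S·e^(carry·T), with carry = (r_CHF − r_EUR) = 0.0267 − 0.0813 = -0.0546
F* = 1.0249 · e^(-0.0546 × 119/365) = 1.0249 · e^-0.017801 = 1.0249 × 0.982357 = 1.0068
Market 1.0395 > fair 1.0068: forward overpriced → cash-and-carry (buy spot, short the forward).
At maturity, profit = |F_mkt − F*| = |1.0395 − 1.0068| = 0.0327 per EUR (in CHF)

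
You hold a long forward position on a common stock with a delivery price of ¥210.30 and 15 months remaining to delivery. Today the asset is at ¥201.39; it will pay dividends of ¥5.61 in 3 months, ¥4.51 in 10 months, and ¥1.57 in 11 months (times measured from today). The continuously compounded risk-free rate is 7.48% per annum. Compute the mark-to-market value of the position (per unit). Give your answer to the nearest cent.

PV(remaining dividends) I = 5.61·e^(−0.0748·3/12) + 4.51·e^(−0.0748·10/12) + 1.57·e^(−0.0748·11/12) = 11.2095
Current forward F = (S − I)·e^(rT) = (201.39 − 11.2095)·e^(0.0748·15/12) = 190.1805 × 1.098011 = 208.8203
Value (long) = (F − K)·e^(−rT) = (208.8203 − 210.30) × 0.910738 = -1.3476
Value = -¥1.35

-¥1.35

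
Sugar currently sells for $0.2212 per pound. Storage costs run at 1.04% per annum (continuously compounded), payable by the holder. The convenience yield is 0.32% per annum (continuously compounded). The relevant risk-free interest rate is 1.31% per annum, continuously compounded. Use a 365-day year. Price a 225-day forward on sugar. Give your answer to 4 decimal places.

Net carry = r + u − y = 0.0131 + 0.0104 − 0.0032 = 0.0203
F = S·e^((r+u−y)T) = 0.2212 · e^(0.0203 × 225/365) = 0.2212 · e^0.012514
= 0.2212 × 1.012593 = $0.2240 per pound

$0.2240 per pound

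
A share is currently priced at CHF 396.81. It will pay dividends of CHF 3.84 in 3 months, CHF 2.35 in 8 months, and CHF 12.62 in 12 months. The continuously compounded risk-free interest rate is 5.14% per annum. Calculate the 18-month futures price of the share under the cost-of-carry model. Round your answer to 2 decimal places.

CHF 409.12

PV(dividends) I = 3.84·e^(−0.0514·3/12) + 2.35·e^(−0.0514·8/12) + 12.62·e^(−0.0514·12/12)
I = 3.7910 + 2.2708 + 11.9877 = 18.0495
F = (S − I)·e^(rT) = (396.81 − 18.0495) · e^(0.0514·18/12)
= 378.7605 · e^0.077100 = 378.7605 × 1.080150 = CHF 409.12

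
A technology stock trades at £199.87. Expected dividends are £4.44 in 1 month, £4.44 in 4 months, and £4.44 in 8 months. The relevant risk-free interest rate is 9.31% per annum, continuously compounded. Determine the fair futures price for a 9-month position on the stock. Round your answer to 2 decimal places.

PV(dividends) I = 4.44·e^(−0.0931·1/12) + 4.44·e^(−0.0931·4/12) + 4.44·e^(−0.0931·8/12)
I = 4.4057 + 4.3043 + 4.1728 = 12.8828
F = (S − I)·e^(rT) = (199.87 − 12.8828) · e^(0.0931·9/12)
= 186.9872 · e^0.069825 = 186.9872 × 1.072321 = £200.51

£200.51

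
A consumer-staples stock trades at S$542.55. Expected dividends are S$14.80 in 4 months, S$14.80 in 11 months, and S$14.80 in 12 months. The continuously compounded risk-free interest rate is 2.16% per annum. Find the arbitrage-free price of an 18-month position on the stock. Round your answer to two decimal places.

PV(dividends) I = 14.80·e^(−0.0216·4/12) + 14.80·e^(−0.0216·11/12) + 14.80·e^(−0.0216·12/12)
I = 14.6938 + 14.5098 + 14.4837 = 43.6873
F = (S − I)·e^(rT) = (542.55 − 43.6873) · e^(0.0216·18/12)
= 498.8627 · e^0.032400 = 498.8627 × 1.032931 = S$515.29

S$515.29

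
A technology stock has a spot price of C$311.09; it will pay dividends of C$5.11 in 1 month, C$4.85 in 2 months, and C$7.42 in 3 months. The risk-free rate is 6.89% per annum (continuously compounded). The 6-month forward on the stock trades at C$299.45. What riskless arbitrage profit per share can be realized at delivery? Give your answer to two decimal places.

PV(dividends) I = 5.11·e^(−0.0689·1/12) + 4.85·e^(−0.0689·2/12) + 7.42·e^(−0.0689·3/12) = 17.1687
Fair forward F* = (S − I)·e^(rT) = (311.09 − 17.1687)·e^0.034450 = 293.9213 × 1.035050 = 304.2232
Market C$299.45 < fair 304.2232: forward underpriced → reverse cash-and-carry (short the stock, invest proceeds at r, pay the dividends, go long the forward).
Profit at T = |F_mkt − F*| = |299.45 − 304.2232| = C$4.77 per share

C$4.77 per share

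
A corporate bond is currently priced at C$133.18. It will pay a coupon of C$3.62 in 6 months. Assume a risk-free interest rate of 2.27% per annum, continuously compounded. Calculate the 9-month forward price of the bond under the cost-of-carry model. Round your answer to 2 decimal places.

PV(coupons) I = 3.62·e^(−0.0227·6/12)
I = 3.5791
F = (S − I)·e^(rT) = (133.18 − 3.5791) · e^(0.0227·9/12)
= 129.6009 · e^0.017025 = 129.6009 × 1.017171 = C$131.83

C$131.83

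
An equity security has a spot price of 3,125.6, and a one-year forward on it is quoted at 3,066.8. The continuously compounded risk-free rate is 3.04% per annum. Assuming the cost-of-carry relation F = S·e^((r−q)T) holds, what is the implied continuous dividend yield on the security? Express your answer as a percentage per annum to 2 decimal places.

4.94%

From F = S·e^((r−q)T): (r − q) = ln(F/S)/T
ln(3066.8/3125.6) = ln(0.981188) = -0.018991
(r − q) = -0.018991 / (12/12) = -0.018991
q = r − ln(F/S)/T = 0.0304 + 0.018991 = 0.049391
q = 4.94%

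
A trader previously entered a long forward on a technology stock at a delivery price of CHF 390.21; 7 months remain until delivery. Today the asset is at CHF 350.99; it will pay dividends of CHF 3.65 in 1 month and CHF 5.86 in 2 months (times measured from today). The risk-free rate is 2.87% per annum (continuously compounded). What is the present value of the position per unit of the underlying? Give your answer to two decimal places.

PV(remaining dividends) I = 3.65·e^(−0.0287·1/12) + 5.86·e^(−0.0287·2/12) = 9.4733
Current forward F = (S − I)·e^(rT) = (350.99 − 9.4733)·e^(0.0287·7/12) = 341.5167 × 1.016883 = 347.2825
Value (long) = (F − K)·e^(−rT) = (347.2825 − 390.21) × 0.983398 = -42.2148
Value = -CHF 42.21

-CHF 42.21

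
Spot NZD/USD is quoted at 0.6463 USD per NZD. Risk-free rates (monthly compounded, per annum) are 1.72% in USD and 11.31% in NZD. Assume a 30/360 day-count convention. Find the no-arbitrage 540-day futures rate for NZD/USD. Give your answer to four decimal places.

By covered interest parity, F = S · (1+r_USD/12)^(12T) / (1+r_NZD/12)^(12T)
= 0.6463 × 1.026117 / 1.183949 = 0.6463 × 0.866690
F = 0.5601 USD per NZD

0.5601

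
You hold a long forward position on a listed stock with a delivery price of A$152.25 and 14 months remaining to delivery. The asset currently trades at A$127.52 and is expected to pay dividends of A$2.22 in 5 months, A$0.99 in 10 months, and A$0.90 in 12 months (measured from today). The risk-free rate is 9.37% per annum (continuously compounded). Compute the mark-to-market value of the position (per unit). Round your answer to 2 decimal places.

-A$12.83

PV(remaining dividends) I = 2.22·e^(−0.0937·5/12) + 0.99·e^(−0.0937·10/12) + 0.90·e^(−0.0937·12/12) = 3.8701
Current forward F = (S − I)·e^(rT) = (127.52 − 3.8701)·e^(0.0937·14/12) = 123.6499 × 1.115516 = 137.9334
Value (long) = (F − K)·e^(−rT) = (137.9334 − 152.25) × 0.896446 = -12.8341
Value = -A$12.83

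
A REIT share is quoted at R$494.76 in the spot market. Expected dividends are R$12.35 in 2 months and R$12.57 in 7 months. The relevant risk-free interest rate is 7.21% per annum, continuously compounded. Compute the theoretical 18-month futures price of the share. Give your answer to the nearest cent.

R$524.24

PV(dividends) I = 12.35·e^(−0.0721·2/12) + 12.57·e^(−0.0721·7/12)
I = 12.2025 + 12.0523 = 24.2548
F = (S − I)·e^(rT) = (494.76 − 24.2548) · e^(0.0721·18/12)
= 470.5052 · e^0.108150 = 470.5052 × 1.114215 = R$524.24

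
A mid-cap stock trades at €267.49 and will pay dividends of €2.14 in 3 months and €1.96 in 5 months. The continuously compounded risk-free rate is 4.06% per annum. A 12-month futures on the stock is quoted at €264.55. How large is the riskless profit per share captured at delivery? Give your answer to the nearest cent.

PV(dividends) I = 2.14·e^(−0.0406·3/12) + 1.96·e^(−0.0406·5/12) = 4.0455
Fair futures F* = (S − I)·e^(rT) = (267.49 − 4.0455)·e^0.040600 = 263.4445 × 1.041435 = 274.3603
Market €264.55 < fair 274.3603: forward underpriced → reverse cash-and-carry (short the stock, invest proceeds at r, pay the dividends, go long the forward).
Profit at T = |F_mkt − F*| = |264.55 − 274.3603| = €9.81 per share

€9.81 per share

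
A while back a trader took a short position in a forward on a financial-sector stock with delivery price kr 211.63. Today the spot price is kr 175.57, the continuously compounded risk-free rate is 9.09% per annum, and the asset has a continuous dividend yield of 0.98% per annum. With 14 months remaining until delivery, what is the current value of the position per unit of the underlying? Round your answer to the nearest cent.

Current fair forward for the remaining 14 months: F = S·e^((r − q)·T), (r − q) = 0.0909 − 0.0098 = 0.0811
F = 175.57 · e^(0.0811 × 14/12) = 175.57 × 1.099237 = 192.9930
Value of long forward = (F − K)·e^(−rT) = (192.9930 − 211.63) · e^(−0.0909·14/12)
= -18.6370 × 0.899380 = -16.76
Short position value = −(long value) = kr 16.76

kr 16.76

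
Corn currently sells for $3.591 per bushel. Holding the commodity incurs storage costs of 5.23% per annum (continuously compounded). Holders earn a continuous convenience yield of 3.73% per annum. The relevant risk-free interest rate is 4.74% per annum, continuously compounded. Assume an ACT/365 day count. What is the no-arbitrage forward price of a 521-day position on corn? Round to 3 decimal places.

Net carry = r + u − y = 0.0474 + 0.0523 − 0.0373 = 0.0624
F = S·e^((r+u−y)T) = 3.591 · e^(0.0624 × 521/365) = 3.591 · e^0.089070
= 3.591 × 1.093157 = $3.926 per bushel

$3.926 per bushel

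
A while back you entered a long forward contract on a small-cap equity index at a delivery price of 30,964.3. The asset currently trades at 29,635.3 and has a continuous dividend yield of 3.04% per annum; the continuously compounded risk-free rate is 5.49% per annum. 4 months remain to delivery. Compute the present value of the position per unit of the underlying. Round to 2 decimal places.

-1066.29

Current fair forward for the remaining 4 months: F = S·e^((r − q)·T), (r − q) = 0.0549 − 0.0304 = 0.0245
F = 29635.3 · e^(0.0245 × 4/12) = 29635.3 × 1.00820010 = 29878.3124
Value of long forward = (F − K)·e^(−rT) = (29878.3124 − 30964.3) · e^(−0.0549·4/12)
= -1085.9876 × 0.98186643 = -1066.29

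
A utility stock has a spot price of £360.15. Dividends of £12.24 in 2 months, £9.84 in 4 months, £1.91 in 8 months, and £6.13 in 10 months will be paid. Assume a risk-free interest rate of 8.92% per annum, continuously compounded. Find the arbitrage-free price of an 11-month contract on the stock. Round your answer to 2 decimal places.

£359.25

PV(dividends) I = 12.24·e^(−0.0892·2/12) + 9.84·e^(−0.0892·4/12) + 1.91·e^(−0.0892·8/12) + 6.13·e^(−0.0892·10/12)
I = 12.0594 + 9.5517 + 1.7997 + 5.6909 = 29.1017
F = (S − I)·e^(rT) = (360.15 − 29.1017) · e^(0.0892·11/12)
= 331.0483 · e^0.081767 = 331.0483 × 1.085203 = £359.25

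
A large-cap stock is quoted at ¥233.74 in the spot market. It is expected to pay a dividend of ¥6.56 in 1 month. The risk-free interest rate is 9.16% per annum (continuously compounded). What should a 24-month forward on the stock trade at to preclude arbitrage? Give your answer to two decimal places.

PV(dividends) I = 6.56·e^(−0.0916·1/12)
I = 6.5101
F = (S − I)·e^(rT) = (233.74 − 6.5101) · e^(0.0916·24/12)
= 227.2299 · e^0.183200 = 227.2299 × 1.201055 = ¥272.92

¥272.92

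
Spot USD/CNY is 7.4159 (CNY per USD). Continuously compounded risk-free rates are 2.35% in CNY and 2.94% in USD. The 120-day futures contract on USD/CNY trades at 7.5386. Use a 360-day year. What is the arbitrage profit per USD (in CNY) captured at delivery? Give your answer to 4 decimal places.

0.1373 per USD (in CNY)

Fair futures: F* = S·e^(carry·T), with carry = (r_CNY − r_USD) = 0.0235 − 0.0294 = -0.0059
F* = 7.4159 · e^(-0.0059 × 120/360) = 7.4159 · e^-0.001967 = 7.4159 × 0.998035 = 7.4013
Market 7.5386 > fair 7.4013: forward overpriced → cash-and-carry (buy spot, short the forward).
At maturity, profit = |F_mkt − F*| = |7.5386 − 7.4013| = 0.1373 per USD (in CNY)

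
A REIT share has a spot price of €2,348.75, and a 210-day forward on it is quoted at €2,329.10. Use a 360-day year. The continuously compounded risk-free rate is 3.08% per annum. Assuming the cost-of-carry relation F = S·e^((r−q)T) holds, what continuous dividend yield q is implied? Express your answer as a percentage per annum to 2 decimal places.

4.52%

From F = S·e^((r−q)T): (r − q) = ln(F/S)/T
ln(2329.10/2348.75) = ln(0.991634) = -0.008401
(r − q) = -0.008401 / (210/360) = -0.014402
q = r − ln(F/S)/T = 0.0308 + 0.014402 = 0.045202
q = 4.52%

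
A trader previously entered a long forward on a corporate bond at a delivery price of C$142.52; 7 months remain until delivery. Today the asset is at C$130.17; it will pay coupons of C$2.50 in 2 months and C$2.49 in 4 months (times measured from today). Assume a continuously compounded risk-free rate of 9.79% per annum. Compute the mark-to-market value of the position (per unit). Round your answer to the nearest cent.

-C$9.31

PV(remaining coupons) I = 2.50·e^(−0.0979·2/12) + 2.49·e^(−0.0979·4/12) = 4.8696
Current forward F = (S − I)·e^(rT) = (130.17 − 4.8696)·e^(0.0979·7/12) = 125.3004 × 1.058771 = 132.6644
Value (long) = (F − K)·e^(−rT) = (132.6644 − 142.52) × 0.944492 = -9.3085
Value = -C$9.31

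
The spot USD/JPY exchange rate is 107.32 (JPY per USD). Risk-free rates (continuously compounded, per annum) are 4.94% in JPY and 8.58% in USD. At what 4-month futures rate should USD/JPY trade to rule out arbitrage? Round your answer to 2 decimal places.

106.03

F = S·e^((r_JPY − r_USD)T) = 107.32 · e^((0.0494 − 0.0858) × 4/12)
= 107.32 · e^-0.012133 = 107.32 × 0.987940
F = 106.03 JPY per USD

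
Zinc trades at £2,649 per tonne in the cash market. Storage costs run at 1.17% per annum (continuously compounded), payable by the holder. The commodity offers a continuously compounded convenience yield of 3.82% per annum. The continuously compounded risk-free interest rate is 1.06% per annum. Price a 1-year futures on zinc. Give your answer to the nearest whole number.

£2,607 per tonne

Net carry = r + u − y = 0.0106 + 0.0117 − 0.0382 = -0.0159
F = S·e^((r+u−y)T) = 2649 · e^(-0.0159 × 1) = 2649 · e^-0.015900
= 2649 × 0.984226 = £2,607 per tonne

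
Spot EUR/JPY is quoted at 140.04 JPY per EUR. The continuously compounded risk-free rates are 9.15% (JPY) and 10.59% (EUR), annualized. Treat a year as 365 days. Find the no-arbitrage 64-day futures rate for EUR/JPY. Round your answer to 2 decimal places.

F = S·e^((r_JPY − r_EUR)T) = 140.04 · e^((0.0915 − 0.1059) × 64/365)
= 140.04 · e^-0.002525 = 140.04 × 0.997478
F = 139.69 JPY per EUR

139.69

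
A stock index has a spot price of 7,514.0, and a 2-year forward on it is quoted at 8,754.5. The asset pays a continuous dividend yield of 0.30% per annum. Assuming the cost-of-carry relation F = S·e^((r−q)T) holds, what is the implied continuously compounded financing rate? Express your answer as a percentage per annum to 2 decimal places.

7.94%

From F = S·e^((r−q)T): (r − q) = ln(F/S)/T
ln(8754.5/7514.0) = ln(1.165092) = 0.152800
(r − q) = 0.152800 / (2) = 0.076400
r = ln(F/S)/T + q = 0.076400 + 0.0030 = 0.079400
r = 7.94%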